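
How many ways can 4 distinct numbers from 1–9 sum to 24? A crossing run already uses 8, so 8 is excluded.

4 distinct digits from 1–9 sum between 10 and 30.
Dropping sets that contain 8.
Enumerating: {2,6,7,9}, {3,5,7,9}, {4,5,6,9}.

3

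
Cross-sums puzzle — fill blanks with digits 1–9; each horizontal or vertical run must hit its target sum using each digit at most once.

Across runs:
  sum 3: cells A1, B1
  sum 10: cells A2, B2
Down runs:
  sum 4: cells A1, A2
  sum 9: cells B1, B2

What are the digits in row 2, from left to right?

3, 7

3 in 2 cells must be {1,2}; 4 in 2 cells must be {1,3}.
The 3 across and the 4 down share only 1, so A1 = 1.
B1 = 3 − 1 = 2 completes the 3 across.
A2 = 4 − 1 = 3 completes the 4 down.
B2 = 10 − 3 = 7 completes the 10 across.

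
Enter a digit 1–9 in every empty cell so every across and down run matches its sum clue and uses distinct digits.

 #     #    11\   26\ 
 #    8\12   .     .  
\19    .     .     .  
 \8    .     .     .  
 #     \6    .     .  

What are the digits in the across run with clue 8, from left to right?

2 1 5

11 in 4 cells must be {1,2,3,5}.
Nothing is forced directly, so branch on R4C3, whose candidates are 2 or 4 or 5. If R4C3 = 2: then R3C3 would have to be in {1,2,3,4,5} for the 8 across but in {7,8,9} for the 26 down — contradiction. If R4C3 = 5: that forces R3C3 = 4, R4C2 = 1, R3C2 = 3, R1C2 = 5, after which R1C3 would have to be in {7} for the 12 across but in {8,9} for the 26 down — contradiction. So R4C3 = 4.
Given what's placed, R3C3 must be 5 to fit the 8 across and 26 down.
R4C2 = 6 − 4 = 2 completes the 6 across.
R3C2 = 1: the only remaining digit allowed by both the 8 across and the 11 down.
R3C1 = 8 − 6 = 2 completes the 8 across.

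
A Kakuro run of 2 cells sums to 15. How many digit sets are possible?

2 distinct digits from 1–9 sum between 3 and 17.
Enumerating: {6,9}, {7,8}.

2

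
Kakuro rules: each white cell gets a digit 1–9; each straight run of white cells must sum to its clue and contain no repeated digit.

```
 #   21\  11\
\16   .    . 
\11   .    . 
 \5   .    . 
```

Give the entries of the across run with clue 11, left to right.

16 in 2 cells must be {7,9}.
The 16 across and the 11 down share only 7, so R1C2 = 7.
Given what's placed, R2C2 must be 3 to fit the 11 across and 11 down.
R3C1 = 4: only digit in both the 5-across and 21-down candidate sets.
R3C2 = 5 − 4 = 1 completes the 5 across.
R1C1 = 16 − 7 = 9 completes the 16 across.
R2C1 = 11 − 3 = 8 completes the 11 across.

8, 3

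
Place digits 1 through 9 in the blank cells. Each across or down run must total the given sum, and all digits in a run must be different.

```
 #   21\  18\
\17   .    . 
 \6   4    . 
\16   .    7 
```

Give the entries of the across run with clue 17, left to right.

8 9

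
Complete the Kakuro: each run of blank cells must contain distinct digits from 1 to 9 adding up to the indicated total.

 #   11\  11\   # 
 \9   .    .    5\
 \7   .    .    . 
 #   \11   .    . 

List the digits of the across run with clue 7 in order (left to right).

4, 1, 2

7 in 3 cells must be {1,2,4}.
Nothing is forced directly, so branch on R2C1, whose candidates are 2 or 4. If R2C1 = 2: then R1C1 would have to be in {1,2,3,4,5,6,7,8} for the 9 across but in {9} for the 11 down — contradiction. So R2C1 = 4.
R1C1 = 11 − 4 = 7 completes the 11 down.
R1C2 = 9 − 7 = 2 completes the 9 across.
R2C2 = 1: the only remaining digit allowed by both the 7 across and the 11 down.
R2C3 = 7 − 5 = 2 completes the 7 across.
R3C2 = 11 − 3 = 8 completes the 11 down.
R3C3 = 11 − 8 = 3 completes the 11 across.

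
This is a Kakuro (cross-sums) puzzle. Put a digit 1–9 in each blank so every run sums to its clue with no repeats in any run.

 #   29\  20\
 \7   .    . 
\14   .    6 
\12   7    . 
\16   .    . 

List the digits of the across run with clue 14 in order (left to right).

16 in 2 cells must be {7,9}; 29 in 4 cells must be {5,7,8,9}.
R1C1 = 5: the only remaining digit allowed by both the 7 across and the 29 down.
R1C2 = 7 − 5 = 2 completes the 7 across.
R2C1 = 14 − 6 = 8 completes the 14 across.
R3C2 = 12 − 7 = 5 completes the 12 across.
R4C1 = 29 − 20 = 9 completes the 29 down.
R4C2 = 16 − 9 = 7 completes the 16 across.

8 6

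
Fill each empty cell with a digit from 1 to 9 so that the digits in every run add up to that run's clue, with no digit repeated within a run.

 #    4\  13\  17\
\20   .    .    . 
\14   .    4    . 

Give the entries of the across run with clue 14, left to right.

1 4 9

4 in 2 cells must be {1,3}; 17 in 2 cells must be {8,9}.
The 20 across and the 4 down share only 3, so R1C1 = 3.
R1C2 = 13 − 4 = 9 completes the 13 down.
R1C3 = 20 − 12 = 8 completes the 20 across.
R2C1 = 4 − 3 = 1 completes the 4 down.
R2C3 = 14 − 5 = 9 completes the 14 across.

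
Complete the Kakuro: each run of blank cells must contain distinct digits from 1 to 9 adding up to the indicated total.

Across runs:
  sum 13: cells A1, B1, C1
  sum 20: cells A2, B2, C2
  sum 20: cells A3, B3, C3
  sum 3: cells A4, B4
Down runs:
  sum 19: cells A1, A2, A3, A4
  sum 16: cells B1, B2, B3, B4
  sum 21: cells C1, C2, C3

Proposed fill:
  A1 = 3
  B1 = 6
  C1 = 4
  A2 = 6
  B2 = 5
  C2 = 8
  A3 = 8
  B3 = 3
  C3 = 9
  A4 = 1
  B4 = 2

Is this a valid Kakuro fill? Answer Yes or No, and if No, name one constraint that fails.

No — the down run A1–A4 sums to 18, not 19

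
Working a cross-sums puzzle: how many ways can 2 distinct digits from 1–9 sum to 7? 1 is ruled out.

2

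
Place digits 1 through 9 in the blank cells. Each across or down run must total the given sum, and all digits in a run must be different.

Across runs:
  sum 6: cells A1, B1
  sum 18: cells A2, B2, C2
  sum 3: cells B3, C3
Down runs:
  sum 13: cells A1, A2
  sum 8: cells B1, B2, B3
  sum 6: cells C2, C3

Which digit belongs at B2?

5

3 in 2 cells must be {1,2}.
Nothing is forced directly, so branch on B3, whose candidates are 1 or 2. If B3 = 2: that forces C3 = 1, C2 = 5, after which B2 would have to be in {4,6,7,9} for the 18 across but in {1,5} for the 8 down — contradiction. So B3 = 1.
C3 = 3 − 1 = 2 completes the 3 across.
C2 = 6 − 2 = 4 completes the 6 down.
B2 = 5: the only remaining digit allowed by both the 18 across and the 8 down.
B1 = 8 − 6 = 2 completes the 8 down.
A2 = 18 − 9 = 9 completes the 18 across.
A1 = 6 − 2 = 4 completes the 6 across.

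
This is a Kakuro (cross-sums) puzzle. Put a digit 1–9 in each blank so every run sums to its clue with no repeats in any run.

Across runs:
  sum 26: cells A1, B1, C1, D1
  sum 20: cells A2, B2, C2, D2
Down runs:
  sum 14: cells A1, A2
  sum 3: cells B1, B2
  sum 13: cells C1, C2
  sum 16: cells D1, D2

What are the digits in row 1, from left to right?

3 in 2 cells must be {1,2}; 16 in 2 cells must be {7,9}.
Only 2 fits B1 under both its across sum 26 and down sum 3.
B2 = 3 − 2 = 1 completes the 3 down.
Nothing is forced directly, so branch on A1, whose candidates are 8 or 9. If A1 = 9: that forces D1 = 7, A2 = 5, after which D2 would have to be in {6,8} for the 20 across but in {9} for the 16 down — contradiction. So A1 = 8.
A2 = 14 − 8 = 6 completes the 14 down.
D2 = 9: the only remaining digit allowed by both the 20 across and the 16 down.
D1 = 16 − 9 = 7 completes the 16 down.
C2 = 20 − 16 = 4 completes the 20 across.
C1 = 26 − 17 = 9 completes the 26 across.

8, 2, 9, 7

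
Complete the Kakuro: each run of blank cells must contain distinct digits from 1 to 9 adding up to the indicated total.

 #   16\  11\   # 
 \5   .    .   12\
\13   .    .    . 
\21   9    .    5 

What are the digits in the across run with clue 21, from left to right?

9 7 5

R2C3 = 12 − 5 = 7 completes the 12 down.
R3C2 = 21 − 14 = 7 completes the 21 across.
R2C2 = 1: the only remaining digit allowed by both the 13 across and the 11 down.
R1C2 = 11 − 8 = 3 completes the 11 down.
R2C1 = 13 − 8 = 5 completes the 13 across.
R1C1 = 5 − 3 = 2 completes the 5 across.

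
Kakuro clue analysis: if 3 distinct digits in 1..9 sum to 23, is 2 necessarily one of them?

The only way to make 23 from 3 distinct digits is {6,8,9}, which does not contain 2.

No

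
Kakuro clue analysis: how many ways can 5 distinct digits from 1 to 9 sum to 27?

5 distinct digits from 1–9 sum between 15 and 35.

11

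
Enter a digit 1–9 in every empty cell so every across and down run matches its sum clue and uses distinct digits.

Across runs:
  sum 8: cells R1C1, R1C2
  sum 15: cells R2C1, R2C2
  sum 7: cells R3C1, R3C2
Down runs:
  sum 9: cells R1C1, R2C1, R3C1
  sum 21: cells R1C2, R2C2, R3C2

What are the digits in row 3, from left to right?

The 15 across and the 9 down share only 6, so R2C1 = 6.
R2C2 = 15 − 6 = 9 completes the 15 across.
Nothing is forced directly, so branch on R1C1, whose candidates are 1 or 2. If R1C1 = 2: then R1C2 would have to be in {6} for the 8 across but in {4,5,7,8} for the 21 down — contradiction. So R1C1 = 1.
R1C2 = 8 − 1 = 7 completes the 8 across.
R3C1 = 9 − 7 = 2 completes the 9 down.
R3C2 = 7 − 2 = 5 completes the 7 across.

2 5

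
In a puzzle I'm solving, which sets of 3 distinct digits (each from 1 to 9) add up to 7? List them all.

{1,2,4}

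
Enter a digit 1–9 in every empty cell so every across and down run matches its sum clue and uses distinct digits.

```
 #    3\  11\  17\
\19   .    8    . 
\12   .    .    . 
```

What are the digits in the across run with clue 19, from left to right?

2 8 9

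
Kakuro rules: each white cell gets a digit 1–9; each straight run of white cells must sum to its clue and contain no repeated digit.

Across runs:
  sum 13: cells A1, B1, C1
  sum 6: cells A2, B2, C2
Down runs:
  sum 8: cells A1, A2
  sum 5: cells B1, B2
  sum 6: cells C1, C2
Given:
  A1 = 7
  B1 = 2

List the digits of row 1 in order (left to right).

6 in 3 cells must be {1,2,3}.
C1 = 13 − 9 = 4 completes the 13 across.
A2 = 8 − 7 = 1 completes the 8 down.
B2 = 5 − 2 = 3 completes the 5 down.
C2 = 6 − 4 = 2 completes the 6 across.

7 2 4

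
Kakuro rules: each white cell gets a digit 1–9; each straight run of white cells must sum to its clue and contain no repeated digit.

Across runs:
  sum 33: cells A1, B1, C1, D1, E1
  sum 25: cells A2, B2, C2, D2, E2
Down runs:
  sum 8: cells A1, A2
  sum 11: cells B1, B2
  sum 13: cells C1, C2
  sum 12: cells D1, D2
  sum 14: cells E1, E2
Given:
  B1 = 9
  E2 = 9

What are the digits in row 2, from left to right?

1 2 5 8 9

E1 = 14 − 9 = 5 completes the 14 down.
B2 = 11 − 9 = 2 completes the 11 down.
A1 = 7: the only remaining digit allowed by both the 33 across and the 8 down.
A2 = 8 − 7 = 1 completes the 8 down.
No cell is forced outright now. C1 can only be 4 or 8 (the digits allowed by both its 33 across and its 13 down). If C1 = 4: that forces D1 = 8, after which C2 would have to be in {5,6,7,8} for the 25 across but in {9} for the 13 down — contradiction. So C1 = 8.
D1 = 33 − 29 = 4 completes the 33 across.
C2 = 13 − 8 = 5 completes the 13 down.
D2 = 25 − 17 = 8 completes the 25 across.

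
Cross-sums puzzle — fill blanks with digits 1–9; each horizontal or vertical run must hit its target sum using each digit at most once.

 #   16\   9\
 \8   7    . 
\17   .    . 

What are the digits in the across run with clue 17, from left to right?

17 in 2 cells must be {8,9}; 16 in 2 cells must be {7,9}.
R1C2 = 8 − 7 = 1 completes the 8 across.
R2C1 = 16 − 7 = 9 completes the 16 down.
R2C2 = 17 − 9 = 8 completes the 17 across.

9 8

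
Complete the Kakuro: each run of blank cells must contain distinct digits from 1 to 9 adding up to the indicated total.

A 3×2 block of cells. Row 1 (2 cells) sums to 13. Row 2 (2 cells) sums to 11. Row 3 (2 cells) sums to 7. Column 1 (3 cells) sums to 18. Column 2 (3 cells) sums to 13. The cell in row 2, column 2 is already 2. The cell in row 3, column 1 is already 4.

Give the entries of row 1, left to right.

(2,1) = 11 − 2 = 9 completes the 11 across.
(3,2) = 7 − 4 = 3 completes the 7 across.
(1,1) = 18 − 13 = 5 completes the 18 down.
(1,2) = 13 − 5 = 8 completes the 13 across.

5 8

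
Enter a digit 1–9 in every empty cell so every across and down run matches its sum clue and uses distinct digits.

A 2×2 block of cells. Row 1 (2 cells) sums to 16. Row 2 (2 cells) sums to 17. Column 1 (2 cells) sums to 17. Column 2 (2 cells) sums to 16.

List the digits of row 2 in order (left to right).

8 9

16 in 2 cells must be {7,9}; 17 in 2 cells must be {8,9}.
The 16 across and the 17 down share only 9, so (1,1) = 9.
(1,2) = 16 − 9 = 7 completes the 16 across.
(2,1) = 17 − 9 = 8 completes the 17 down.
(2,2) = 17 − 8 = 9 completes the 17 across.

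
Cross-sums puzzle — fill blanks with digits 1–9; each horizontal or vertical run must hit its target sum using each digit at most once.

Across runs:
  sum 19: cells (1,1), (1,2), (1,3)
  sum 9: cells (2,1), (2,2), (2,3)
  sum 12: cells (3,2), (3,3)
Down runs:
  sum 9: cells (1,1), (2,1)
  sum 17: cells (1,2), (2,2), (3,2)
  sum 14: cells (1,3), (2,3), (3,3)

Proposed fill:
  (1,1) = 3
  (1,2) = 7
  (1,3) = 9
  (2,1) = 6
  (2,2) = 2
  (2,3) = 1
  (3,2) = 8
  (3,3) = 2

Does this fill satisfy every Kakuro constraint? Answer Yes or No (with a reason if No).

No — the across run (3,2)–(3,3) sums to 10, not 12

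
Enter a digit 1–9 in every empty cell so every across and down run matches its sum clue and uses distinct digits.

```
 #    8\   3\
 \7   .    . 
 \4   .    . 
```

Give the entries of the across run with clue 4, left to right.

3 1

4 in 2 cells must be {1,3}; 3 in 2 cells must be {1,2}.
The 4 across and the 3 down share only 1, so R2C2 = 1.
R1C2 = 3 − 1 = 2 completes the 3 down.
R2C1 = 4 − 1 = 3 completes the 4 across.
R1C1 = 7 − 2 = 5 completes the 7 across.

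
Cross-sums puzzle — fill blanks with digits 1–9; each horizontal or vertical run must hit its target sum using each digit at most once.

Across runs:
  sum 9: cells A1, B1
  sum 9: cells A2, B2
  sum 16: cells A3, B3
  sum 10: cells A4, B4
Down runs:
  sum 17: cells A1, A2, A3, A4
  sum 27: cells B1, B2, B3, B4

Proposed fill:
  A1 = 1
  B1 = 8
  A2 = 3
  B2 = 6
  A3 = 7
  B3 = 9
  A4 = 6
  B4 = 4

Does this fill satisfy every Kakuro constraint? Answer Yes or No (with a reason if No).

Yes

Across: 1+8=9; 3+6=9; 7+9=16; 6+4=10. Down: 1+3+7+6=17; 8+6+9+4=27. No digit repeats within any run.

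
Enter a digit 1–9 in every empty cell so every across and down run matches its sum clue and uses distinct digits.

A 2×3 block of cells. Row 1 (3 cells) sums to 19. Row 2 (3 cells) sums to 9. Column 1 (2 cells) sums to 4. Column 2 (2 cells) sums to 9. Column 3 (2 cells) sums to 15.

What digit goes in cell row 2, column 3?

6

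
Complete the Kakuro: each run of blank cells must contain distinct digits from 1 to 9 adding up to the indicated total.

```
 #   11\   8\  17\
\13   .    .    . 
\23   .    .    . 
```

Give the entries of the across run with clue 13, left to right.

3, 2, 8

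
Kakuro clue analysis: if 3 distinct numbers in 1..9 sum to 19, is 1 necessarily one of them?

Counterexample: {2,8,9} sums to 19 without using 1.

No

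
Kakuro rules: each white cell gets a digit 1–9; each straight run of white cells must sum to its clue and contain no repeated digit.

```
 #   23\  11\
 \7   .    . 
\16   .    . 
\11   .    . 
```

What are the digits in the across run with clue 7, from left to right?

6, 1

16 in 2 cells must be {7,9}; 23 in 3 cells must be {6,8,9}.
The 7 across and the 23 down share only 6, so R1C1 = 6.
R1C2 = 7 − 6 = 1 completes the 7 across.
Given what's placed, R2C1 must be 9 to fit the 16 across and 23 down.
R2C2 = 16 − 9 = 7 completes the 16 across.
R3C1 = 23 − 15 = 8 completes the 23 down.
R3C2 = 11 − 8 = 3 completes the 11 across.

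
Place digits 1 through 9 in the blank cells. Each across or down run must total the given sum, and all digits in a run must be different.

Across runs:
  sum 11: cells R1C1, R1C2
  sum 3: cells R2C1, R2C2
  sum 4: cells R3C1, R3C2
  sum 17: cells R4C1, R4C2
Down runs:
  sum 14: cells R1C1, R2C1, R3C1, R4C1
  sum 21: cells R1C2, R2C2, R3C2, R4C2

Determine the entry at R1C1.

3

3 in 2 cells must be {1,2}; 4 in 2 cells must be {1,3}; 17 in 2 cells must be {8,9}.
Only 8 fits R4C1 under both its across sum 17 and down sum 14.
R4C2 = 17 − 8 = 9 completes the 17 across.
Nothing is forced directly, so branch on R1C1, whose candidates are 2 or 3. If R1C1 = 2: then R1C2 would have to be in {9} for the 11 across but in {1,2,3,4,5,6,7,8} for the 21 down — contradiction. So R1C1 = 3.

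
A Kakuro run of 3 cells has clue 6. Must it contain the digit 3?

The only way to make 6 from 3 distinct digits is {1,2,3}, which contains 3.

Yes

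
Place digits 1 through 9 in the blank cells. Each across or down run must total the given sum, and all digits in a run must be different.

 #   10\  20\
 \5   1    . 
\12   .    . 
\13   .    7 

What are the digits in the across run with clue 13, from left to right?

6 7

R1C2 = 5 − 1 = 4 completes the 5 across.
R2C2 = 20 − 11 = 9 completes the 20 down.
R3C1 = 13 − 7 = 6 completes the 13 across.
R2C1 = 12 − 9 = 3 completes the 12 across.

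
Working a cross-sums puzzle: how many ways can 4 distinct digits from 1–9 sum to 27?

3

4 distinct digits from 1–9 sum between 10 and 30.
Enumerating: {3,7,8,9}, {4,6,8,9}, {5,6,7,9}.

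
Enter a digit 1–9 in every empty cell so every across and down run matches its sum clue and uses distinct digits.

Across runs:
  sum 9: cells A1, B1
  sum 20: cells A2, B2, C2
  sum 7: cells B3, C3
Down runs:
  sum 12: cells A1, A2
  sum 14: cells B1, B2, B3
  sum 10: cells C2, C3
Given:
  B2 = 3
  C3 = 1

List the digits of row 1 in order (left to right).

4 5

C2 = 10 − 1 = 9 completes the 10 down.
B3 = 7 − 1 = 6 completes the 7 across.
B1 = 14 − 9 = 5 completes the 14 down.
A2 = 20 − 12 = 8 completes the 20 across.
A1 = 9 − 5 = 4 completes the 9 across.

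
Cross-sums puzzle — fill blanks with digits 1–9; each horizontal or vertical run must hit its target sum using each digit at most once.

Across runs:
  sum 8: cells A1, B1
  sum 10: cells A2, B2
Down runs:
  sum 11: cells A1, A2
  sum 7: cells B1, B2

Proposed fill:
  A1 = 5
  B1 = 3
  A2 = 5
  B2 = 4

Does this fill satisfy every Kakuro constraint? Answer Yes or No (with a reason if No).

No — the down run A1–A2 sums to 10, not 11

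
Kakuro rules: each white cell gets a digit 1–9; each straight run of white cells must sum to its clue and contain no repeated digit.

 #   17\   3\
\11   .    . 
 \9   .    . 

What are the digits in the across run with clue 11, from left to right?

17 in 2 cells must be {8,9}; 3 in 2 cells must be {1,2}.
The 11 across and the 3 down share only 2, so R1C2 = 2.
The 9 across and the 17 down share only 8, so R2C1 = 8.
R2C2 = 9 − 8 = 1 completes the 9 across.
R1C1 = 11 − 2 = 9 completes the 11 across.

9, 2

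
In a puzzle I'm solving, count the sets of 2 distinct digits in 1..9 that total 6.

2 distinct digits from 1–9 sum between 3 and 17.
Enumerating: {1,5}, {2,4}.

2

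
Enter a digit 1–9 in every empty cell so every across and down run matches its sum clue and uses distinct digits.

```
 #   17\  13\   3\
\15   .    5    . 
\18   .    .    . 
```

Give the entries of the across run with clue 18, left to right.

9 8 1

17 in 2 cells must be {8,9}; 3 in 2 cells must be {1,2}.
R2C2 = 13 − 5 = 8 completes the 13 down.
Given what's placed, R2C3 must be 1 to fit the 18 across and 3 down.
R1C3 = 3 − 1 = 2 completes the 3 down.
R2C1 = 18 − 9 = 9 completes the 18 across.
R1C1 = 15 − 7 = 8 completes the 15 across.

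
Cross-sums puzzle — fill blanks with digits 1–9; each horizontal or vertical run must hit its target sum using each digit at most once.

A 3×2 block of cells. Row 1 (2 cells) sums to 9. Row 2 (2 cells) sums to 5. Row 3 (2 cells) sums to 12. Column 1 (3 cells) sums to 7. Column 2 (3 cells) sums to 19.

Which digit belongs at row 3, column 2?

8

7 in 3 cells must be {1,2,4}.
The 12 across and the 7 down share only 4, so (3,1) = 4.
(3,2) = 12 − 4 = 8 completes the 12 across.
Nothing is forced directly, so branch on (1,1), whose candidates are 1 or 2. If (1,1) = 1: then (1,2) would have to be in {8} for the 9 across but in {2,4,5,6,7,9} for the 19 down — contradiction. So (1,1) = 2.
(1,2) = 9 − 2 = 7 completes the 9 across.
(2,1) = 7 − 6 = 1 completes the 7 down.
(2,2) = 5 − 1 = 4 completes the 5 across.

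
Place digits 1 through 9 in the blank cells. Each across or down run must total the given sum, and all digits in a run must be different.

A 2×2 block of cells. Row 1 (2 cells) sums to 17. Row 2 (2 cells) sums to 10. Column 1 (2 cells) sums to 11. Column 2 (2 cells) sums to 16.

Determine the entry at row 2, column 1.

3

17 in 2 cells must be {8,9}; 16 in 2 cells must be {7,9}.
The 17 across and the 16 down share only 9, so (1,2) = 9.
(2,2) = 16 − 9 = 7 completes the 16 down.
(1,1) = 17 − 9 = 8 completes the 17 across.
(2,1) = 10 − 7 = 3 completes the 10 across.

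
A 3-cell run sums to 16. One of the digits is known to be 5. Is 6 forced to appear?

No

Counterexample: {2,5,9} sums to 16 under that restriction without using 6.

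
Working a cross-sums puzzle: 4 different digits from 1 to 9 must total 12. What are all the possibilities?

{1,2,3,6}; {1,2,4,5}

4 distinct digits from 1–9 sum between 10 and 30.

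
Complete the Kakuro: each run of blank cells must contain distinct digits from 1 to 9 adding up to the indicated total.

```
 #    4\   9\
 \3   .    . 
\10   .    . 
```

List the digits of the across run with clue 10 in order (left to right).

3 7

3 in 2 cells must be {1,2}; 4 in 2 cells must be {1,3}.
The 3 across and the 4 down share only 1, so R1C1 = 1.
R1C2 = 3 − 1 = 2 completes the 3 across.
R2C1 = 4 − 1 = 3 completes the 4 down.
R2C2 = 10 − 3 = 7 completes the 10 across.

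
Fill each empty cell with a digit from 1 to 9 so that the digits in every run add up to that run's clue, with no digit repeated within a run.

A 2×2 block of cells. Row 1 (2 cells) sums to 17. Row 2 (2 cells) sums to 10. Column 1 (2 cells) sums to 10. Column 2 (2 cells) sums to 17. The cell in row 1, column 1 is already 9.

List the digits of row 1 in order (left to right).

17 in 2 cells must be {8,9}.
(1,2) = 17 − 9 = 8 completes the 17 across.
(2,1) = 10 − 9 = 1 completes the 10 down.
(2,2) = 10 − 1 = 9 completes the 10 across.

9 8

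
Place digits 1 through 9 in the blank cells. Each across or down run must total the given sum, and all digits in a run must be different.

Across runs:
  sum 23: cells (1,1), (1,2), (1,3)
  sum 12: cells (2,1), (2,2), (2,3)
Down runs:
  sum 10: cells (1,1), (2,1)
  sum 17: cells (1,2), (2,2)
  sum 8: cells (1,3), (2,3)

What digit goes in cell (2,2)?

23 in 3 cells must be {6,8,9}; 17 in 2 cells must be {8,9}.
The 23 across and the 8 down share only 6, so (1,3) = 6.
(2,3) = 8 − 6 = 2 completes the 8 down.
Given what's placed, (2,2) must be 9 to fit the 12 across and 17 down.
(1,2) = 17 − 9 = 8 completes the 17 down.
(2,1) = 12 − 11 = 1 completes the 12 across.
(1,1) = 23 − 14 = 9 completes the 23 across.

9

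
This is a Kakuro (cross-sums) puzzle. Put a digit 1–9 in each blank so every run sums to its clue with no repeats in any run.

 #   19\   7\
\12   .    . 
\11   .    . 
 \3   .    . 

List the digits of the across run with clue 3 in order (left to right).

2, 1

3 in 2 cells must be {1,2}; 7 in 3 cells must be {1,2,4}.
The 12 across and the 7 down share only 4, so R1C2 = 4.
Given what's placed, R2C2 must be 2 to fit the 11 across and 7 down.
R3C1 = 2: only digit in both the 3-across and 19-down candidate sets.
R3C2 = 3 − 2 = 1 completes the 3 across.
R1C1 = 12 − 4 = 8 completes the 12 across.
R2C1 = 11 − 2 = 9 completes the 11 across.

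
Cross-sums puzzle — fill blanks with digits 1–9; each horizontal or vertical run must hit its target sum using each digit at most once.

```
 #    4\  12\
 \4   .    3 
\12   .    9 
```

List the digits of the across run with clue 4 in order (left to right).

4 in 2 cells must be {1,3}.
R1C1 = 4 − 3 = 1 completes the 4 across.
R2C1 = 12 − 9 = 3 completes the 12 across.

1 3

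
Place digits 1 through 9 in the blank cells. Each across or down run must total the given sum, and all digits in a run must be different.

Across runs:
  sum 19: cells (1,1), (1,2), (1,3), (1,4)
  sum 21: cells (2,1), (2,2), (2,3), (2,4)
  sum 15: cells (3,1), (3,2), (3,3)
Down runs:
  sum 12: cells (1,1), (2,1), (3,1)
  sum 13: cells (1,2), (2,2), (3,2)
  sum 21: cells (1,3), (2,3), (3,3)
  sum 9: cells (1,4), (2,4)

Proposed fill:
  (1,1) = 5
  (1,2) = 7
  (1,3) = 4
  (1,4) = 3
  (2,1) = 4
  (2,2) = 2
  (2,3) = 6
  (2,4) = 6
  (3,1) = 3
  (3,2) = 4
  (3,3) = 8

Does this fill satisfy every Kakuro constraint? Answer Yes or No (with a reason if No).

No — the across run (2,1)–(2,4) sums to 18, not 21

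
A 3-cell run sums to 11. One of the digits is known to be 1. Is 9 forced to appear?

No

Counterexample: {1,2,8} sums to 11 under that restriction without using 9.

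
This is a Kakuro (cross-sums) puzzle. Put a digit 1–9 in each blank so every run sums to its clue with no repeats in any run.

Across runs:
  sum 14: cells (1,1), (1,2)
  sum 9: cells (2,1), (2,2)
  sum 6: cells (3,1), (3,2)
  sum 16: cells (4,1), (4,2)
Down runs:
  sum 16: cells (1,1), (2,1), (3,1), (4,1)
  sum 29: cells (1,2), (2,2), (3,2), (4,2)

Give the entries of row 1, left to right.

6 8

16 in 2 cells must be {7,9}; 29 in 4 cells must be {5,7,8,9}.
Only 5 fits (3,2) under both its across sum 6 and down sum 29.
(3,1) = 6 − 5 = 1 completes the 6 across.
Nothing is forced directly, so branch on (4,1), whose candidates are 7 or 9. If (4,1) = 9: then (1,1) would have to be in {5,6,8,9} for the 14 across but in {2,4} for the 16 down — contradiction. So (4,1) = 7.
(4,2) = 16 − 7 = 9 completes the 16 across.
(1,2) = 8: the only remaining digit allowed by both the 14 across and the 29 down.
(2,2) = 29 − 22 = 7 completes the 29 down.
(1,1) = 14 − 8 = 6 completes the 14 across.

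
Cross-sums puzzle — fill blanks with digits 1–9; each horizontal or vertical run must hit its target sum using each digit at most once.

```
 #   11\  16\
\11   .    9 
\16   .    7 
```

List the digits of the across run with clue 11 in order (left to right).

2 9

16 in 2 cells must be {7,9}.
R1C1 = 11 − 9 = 2 completes the 11 across.
R2C1 = 16 − 7 = 9 completes the 16 across.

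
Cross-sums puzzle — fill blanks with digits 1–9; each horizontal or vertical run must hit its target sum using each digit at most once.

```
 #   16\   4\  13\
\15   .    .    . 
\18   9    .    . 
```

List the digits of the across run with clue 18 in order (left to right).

9 1 8

16 in 2 cells must be {7,9}; 4 in 2 cells must be {1,3}.
R1C1 = 16 − 9 = 7 completes the 16 down.
Given what's placed, R1C2 must be 3 to fit the 15 across and 4 down.
R1C3 = 15 − 10 = 5 completes the 15 across.
R2C2 = 4 − 3 = 1 completes the 4 down.
R2C3 = 18 − 10 = 8 completes the 18 across.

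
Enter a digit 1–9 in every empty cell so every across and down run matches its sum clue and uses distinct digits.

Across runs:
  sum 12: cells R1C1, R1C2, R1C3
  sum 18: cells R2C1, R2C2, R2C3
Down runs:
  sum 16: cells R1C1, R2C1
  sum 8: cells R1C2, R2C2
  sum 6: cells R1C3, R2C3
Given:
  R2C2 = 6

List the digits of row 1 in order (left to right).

16 in 2 cells must be {7,9}.
R1C2 = 8 − 6 = 2 completes the 8 down.
Nothing is forced directly, so branch on R1C1, whose candidates are 7 or 9. If R1C1 = 7: then R1C3 would have to be in {3} for the 12 across but in {1,2,4,5} for the 6 down — contradiction. So R1C1 = 9.
R1C3 = 12 − 11 = 1 completes the 12 across.
R2C1 = 16 − 9 = 7 completes the 16 down.
R2C3 = 18 − 13 = 5 completes the 18 across.

9 2 1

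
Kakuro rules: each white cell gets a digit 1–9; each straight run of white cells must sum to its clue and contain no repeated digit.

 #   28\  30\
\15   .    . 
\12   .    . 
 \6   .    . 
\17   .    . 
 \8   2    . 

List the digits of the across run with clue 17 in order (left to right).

17 in 2 cells must be {8,9}.
R5C2 = 8 − 2 = 6 completes the 8 across.
Nothing is forced directly, so branch on R3C1, whose candidates are 4 or 5. If R3C1 = 5: then R3C2 would have to be in {1} for the 6 across but in {2,3,4,5,7,8,9} for the 30 down — contradiction. So R3C1 = 4.
R3C2 = 6 − 4 = 2 completes the 6 across.
Nothing is forced directly, so branch on R4C1, whose candidates are 8 or 9. If R4C1 = 8: that forces R1C1 = 9, after which R1C2 would have to be in {6} for the 15 across but in {5,8,9} for the 30 down — contradiction. So R4C1 = 9.
R4C2 = 17 − 9 = 8 completes the 17 across.

9, 8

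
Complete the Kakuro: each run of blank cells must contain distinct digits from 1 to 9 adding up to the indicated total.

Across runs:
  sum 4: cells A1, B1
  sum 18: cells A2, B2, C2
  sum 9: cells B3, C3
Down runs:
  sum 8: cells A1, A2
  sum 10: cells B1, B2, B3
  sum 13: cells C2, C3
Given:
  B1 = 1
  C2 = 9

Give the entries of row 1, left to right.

3, 1

4 in 2 cells must be {1,3}.
A1 = 4 − 1 = 3 completes the 4 across.
A2 = 8 − 3 = 5 completes the 8 down.
B2 = 18 − 14 = 4 completes the 18 across.
B3 = 10 − 5 = 5 completes the 10 down.
C3 = 9 − 5 = 4 completes the 9 across.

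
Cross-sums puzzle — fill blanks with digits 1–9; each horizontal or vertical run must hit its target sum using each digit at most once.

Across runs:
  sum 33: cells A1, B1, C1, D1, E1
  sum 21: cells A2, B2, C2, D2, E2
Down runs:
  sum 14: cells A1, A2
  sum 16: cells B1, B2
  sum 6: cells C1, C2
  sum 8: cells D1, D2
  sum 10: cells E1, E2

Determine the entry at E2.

1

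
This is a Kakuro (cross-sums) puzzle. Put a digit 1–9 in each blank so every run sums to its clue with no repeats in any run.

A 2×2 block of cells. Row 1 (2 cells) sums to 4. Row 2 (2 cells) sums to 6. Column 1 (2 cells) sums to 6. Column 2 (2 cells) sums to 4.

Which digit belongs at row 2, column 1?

4 in 2 cells must be {1,3}.
The 4 across and the 6 down share only 1, so (1,1) = 1.
(1,2) = 4 − 1 = 3 completes the 4 across.
(2,1) = 6 − 1 = 5 completes the 6 down.
(2,2) = 6 − 5 = 1 completes the 6 across.

5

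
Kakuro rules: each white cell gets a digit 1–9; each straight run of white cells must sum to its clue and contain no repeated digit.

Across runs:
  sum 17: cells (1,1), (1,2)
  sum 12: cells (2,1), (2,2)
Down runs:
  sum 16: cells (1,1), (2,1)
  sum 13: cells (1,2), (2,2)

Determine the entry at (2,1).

7

17 in 2 cells must be {8,9}; 16 in 2 cells must be {7,9}.
The 17 across and the 16 down share only 9, so (1,1) = 9.
(1,2) = 17 − 9 = 8 completes the 17 across.
(2,1) = 16 − 9 = 7 completes the 16 down.
(2,2) = 12 − 7 = 5 completes the 12 across.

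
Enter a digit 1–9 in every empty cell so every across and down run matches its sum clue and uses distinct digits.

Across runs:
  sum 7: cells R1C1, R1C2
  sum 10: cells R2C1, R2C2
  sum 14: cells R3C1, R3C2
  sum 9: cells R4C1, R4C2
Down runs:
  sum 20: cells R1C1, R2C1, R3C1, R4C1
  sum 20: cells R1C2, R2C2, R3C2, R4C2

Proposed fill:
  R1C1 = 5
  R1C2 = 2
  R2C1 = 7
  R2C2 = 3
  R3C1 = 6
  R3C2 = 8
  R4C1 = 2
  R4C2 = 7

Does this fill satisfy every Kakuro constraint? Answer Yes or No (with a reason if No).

Yes

Across: 5+2=7; 7+3=10; 6+8=14; 2+7=9. Down: 5+7+6+2=20; 2+3+8+7=20. No digit repeats within any run.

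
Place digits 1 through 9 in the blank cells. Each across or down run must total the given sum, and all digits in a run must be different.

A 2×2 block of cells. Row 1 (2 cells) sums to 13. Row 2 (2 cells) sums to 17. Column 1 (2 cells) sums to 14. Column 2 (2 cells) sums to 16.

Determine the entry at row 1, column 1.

17 in 2 cells must be {8,9}; 16 in 2 cells must be {7,9}.
The 17 across and the 16 down share only 9, so (2,2) = 9.
(1,2) = 16 − 9 = 7 completes the 16 down.
(2,1) = 17 − 9 = 8 completes the 17 across.
(1,1) = 13 − 7 = 6 completes the 13 across.

6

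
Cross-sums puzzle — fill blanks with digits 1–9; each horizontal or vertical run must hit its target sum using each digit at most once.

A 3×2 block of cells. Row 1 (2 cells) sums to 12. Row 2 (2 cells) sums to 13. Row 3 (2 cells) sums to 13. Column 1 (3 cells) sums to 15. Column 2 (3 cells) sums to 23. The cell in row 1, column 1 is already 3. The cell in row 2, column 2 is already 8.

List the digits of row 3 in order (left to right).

23 in 3 cells must be {6,8,9}.
(1,2) = 12 − 3 = 9 completes the 12 across.
(2,1) = 13 − 8 = 5 completes the 13 across.
(3,1) = 15 − 8 = 7 completes the 15 down.
(3,2) = 13 − 7 = 6 completes the 13 across.

7 6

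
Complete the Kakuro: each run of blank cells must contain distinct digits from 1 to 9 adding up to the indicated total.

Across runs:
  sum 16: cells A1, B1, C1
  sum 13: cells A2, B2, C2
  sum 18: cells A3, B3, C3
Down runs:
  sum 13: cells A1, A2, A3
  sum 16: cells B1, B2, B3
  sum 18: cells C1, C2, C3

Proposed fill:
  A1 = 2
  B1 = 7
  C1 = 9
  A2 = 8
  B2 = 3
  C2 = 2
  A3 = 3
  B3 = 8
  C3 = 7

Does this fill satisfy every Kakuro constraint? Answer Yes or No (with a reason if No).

No — the across run A1–C1 sums to 18, not 16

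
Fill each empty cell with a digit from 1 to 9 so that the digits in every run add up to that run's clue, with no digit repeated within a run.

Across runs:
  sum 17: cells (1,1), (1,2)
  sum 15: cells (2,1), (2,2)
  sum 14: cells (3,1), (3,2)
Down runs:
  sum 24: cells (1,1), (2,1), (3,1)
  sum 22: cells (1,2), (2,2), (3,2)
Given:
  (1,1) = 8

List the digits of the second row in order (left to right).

17 in 2 cells must be {8,9}; 24 in 3 cells must be {7,8,9}.
(1,2) = 17 − 8 = 9 completes the 17 across.
(3,1) = 9: the only remaining digit allowed by both the 14 across and the 24 down.
(3,2) = 14 − 9 = 5 completes the 14 across.
(2,1) = 24 − 17 = 7 completes the 24 down.
(2,2) = 15 − 7 = 8 completes the 15 across.

7, 8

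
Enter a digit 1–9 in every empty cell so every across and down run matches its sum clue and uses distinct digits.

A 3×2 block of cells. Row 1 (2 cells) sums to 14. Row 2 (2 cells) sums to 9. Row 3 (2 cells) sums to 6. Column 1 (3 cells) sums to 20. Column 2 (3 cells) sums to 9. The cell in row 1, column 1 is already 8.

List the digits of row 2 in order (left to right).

7 2

(1,2) = 14 − 8 = 6 completes the 14 across.
(3,1) = 5: the only remaining digit allowed by both the 6 across and the 20 down.
(3,2) = 6 − 5 = 1 completes the 6 across.
(2,1) = 20 − 13 = 7 completes the 20 down.
(2,2) = 9 − 7 = 2 completes the 9 across.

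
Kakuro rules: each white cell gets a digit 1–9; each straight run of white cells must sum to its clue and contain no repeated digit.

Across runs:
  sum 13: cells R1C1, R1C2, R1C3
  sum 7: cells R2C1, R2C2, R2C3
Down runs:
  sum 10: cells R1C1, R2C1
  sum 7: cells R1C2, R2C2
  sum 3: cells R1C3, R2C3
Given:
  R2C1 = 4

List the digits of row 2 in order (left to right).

4, 2, 1

7 in 3 cells must be {1,2,4}; 3 in 2 cells must be {1,2}.
R1C1 = 10 − 4 = 6 completes the 10 down.
Given what's placed, R1C3 must be 2 to fit the 13 across and 3 down.
R2C3 = 3 − 2 = 1 completes the 3 down.
R1C2 = 13 − 8 = 5 completes the 13 across.
R2C2 = 7 − 5 = 2 completes the 7 across.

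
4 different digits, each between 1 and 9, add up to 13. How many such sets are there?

4 distinct digits from 1–9 sum between 10 and 30.
Enumerating: {1,2,3,7}, {1,2,4,6}, {1,3,4,5}.

3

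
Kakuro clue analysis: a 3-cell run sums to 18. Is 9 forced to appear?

No

Counterexample: {3,7,8} sums to 18 without using 9.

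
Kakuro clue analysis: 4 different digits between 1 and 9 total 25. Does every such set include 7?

No

Counterexample: {2,6,8,9} sums to 25 without using 7.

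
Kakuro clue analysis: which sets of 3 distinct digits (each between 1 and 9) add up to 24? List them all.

3 distinct digits from 1–9 sum between 6 and 24.
Only one set works: {7,8,9}.

{7,8,9}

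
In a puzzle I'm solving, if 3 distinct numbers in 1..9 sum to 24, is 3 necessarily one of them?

No

The only way to make 24 from 3 distinct digits is {7,8,9}, which does not contain 3.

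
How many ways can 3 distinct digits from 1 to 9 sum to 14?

8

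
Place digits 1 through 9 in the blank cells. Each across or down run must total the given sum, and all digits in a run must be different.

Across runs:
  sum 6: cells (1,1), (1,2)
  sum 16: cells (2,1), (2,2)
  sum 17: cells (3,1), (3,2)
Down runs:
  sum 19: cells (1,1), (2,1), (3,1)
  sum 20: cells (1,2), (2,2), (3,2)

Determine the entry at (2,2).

16 in 2 cells must be {7,9}; 17 in 2 cells must be {8,9}.
Nothing is forced directly, so branch on (1,2), whose candidates are 4 or 5. If (1,2) = 5: then (1,1) would have to be in {1} for the 6 across but in {2,3,4,5,6,7,8,9} for the 19 down — contradiction. So (1,2) = 4.
(1,1) = 6 − 4 = 2 completes the 6 across.
Given what's placed, (2,1) must be 9 to fit the 16 across and 19 down.
(2,2) = 16 − 9 = 7 completes the 16 across.
(3,1) = 19 − 11 = 8 completes the 19 down.
(3,2) = 17 − 8 = 9 completes the 17 across.

7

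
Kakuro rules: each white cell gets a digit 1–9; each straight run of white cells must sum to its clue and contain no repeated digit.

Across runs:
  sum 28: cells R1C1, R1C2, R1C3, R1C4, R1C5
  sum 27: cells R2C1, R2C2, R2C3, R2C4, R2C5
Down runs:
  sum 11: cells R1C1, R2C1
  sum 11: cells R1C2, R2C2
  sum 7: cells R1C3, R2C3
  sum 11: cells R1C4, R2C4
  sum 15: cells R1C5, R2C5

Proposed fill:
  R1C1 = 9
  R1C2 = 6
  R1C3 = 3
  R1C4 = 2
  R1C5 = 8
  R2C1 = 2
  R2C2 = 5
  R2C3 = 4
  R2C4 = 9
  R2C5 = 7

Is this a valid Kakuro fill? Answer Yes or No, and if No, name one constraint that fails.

Across: 9+6+3+2+8=28; 2+5+4+9+7=27. Down: 9+2=11; 6+5=11; 3+4=7; 2+9=11; 8+7=15. No digit repeats within any run.

Yes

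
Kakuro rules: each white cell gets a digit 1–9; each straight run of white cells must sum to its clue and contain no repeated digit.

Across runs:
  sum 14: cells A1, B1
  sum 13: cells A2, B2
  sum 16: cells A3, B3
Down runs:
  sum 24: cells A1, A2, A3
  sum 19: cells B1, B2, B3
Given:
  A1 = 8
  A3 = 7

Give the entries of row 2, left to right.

16 in 2 cells must be {7,9}; 24 in 3 cells must be {7,8,9}.
B1 = 14 − 8 = 6 completes the 14 across.
A2 = 24 − 15 = 9 completes the 24 down.
B2 = 13 − 9 = 4 completes the 13 across.
B3 = 16 − 7 = 9 completes the 16 across.

9, 4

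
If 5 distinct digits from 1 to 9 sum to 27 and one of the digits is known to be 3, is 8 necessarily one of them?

No

Counterexample: {2,3,6,7,9} sums to 27 under that restriction without using 8.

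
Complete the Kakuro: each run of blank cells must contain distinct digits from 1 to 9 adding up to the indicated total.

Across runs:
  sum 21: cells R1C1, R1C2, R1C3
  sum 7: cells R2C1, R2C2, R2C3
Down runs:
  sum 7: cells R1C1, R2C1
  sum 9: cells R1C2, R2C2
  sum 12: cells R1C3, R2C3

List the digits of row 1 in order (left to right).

6 7 8

7 in 3 cells must be {1,2,4}.
The 7 across and the 12 down share only 4, so R2C3 = 4.
R1C3 = 12 − 4 = 8 completes the 12 down.
Nothing is forced directly, so branch on R1C1, whose candidates are 4 or 6. If R1C1 = 4: then R1C2 would have to be in {9} for the 21 across but in {1,2,3,4,5,6,7,8} for the 9 down — contradiction. So R1C1 = 6.
R1C2 = 21 − 14 = 7 completes the 21 across.
R2C1 = 7 − 6 = 1 completes the 7 down.
R2C2 = 7 − 5 = 2 completes the 7 across.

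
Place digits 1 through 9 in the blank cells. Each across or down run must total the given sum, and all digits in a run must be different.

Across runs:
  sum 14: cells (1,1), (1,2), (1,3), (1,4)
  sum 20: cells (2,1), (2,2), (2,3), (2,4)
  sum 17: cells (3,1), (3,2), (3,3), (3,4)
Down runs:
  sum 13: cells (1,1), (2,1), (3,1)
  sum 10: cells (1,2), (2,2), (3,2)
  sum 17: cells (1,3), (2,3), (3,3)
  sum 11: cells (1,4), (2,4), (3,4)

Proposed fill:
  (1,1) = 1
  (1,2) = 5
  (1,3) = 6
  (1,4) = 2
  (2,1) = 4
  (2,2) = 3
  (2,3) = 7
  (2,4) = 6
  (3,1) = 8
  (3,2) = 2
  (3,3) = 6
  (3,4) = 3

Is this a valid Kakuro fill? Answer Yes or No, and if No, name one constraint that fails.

No — the across run (3,1)–(3,4) sums to 19, not 17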